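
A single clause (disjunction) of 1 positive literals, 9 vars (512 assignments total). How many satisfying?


Step 1: Total=2^9=512
Step 2: Unsat when all 1 false: 2^8=256
Step 3: Sat=512-256=256

256


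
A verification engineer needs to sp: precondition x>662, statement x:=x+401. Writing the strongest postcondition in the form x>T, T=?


Formula: sp(P, x:=E) = exists old_x. (x = E[old_x/x]) AND P[old_x/x] (old_x is the value of x before the assignment; eliminate old_x by solving x = E[old_x/x] for old_x)
Step 1: Precondition P: x>662, i.e. old_x > 662
Step 2: Assignment gives x = old_x + 401, so old_x = x - 401
Step 3: Substitute into P: x - 401 > 662
Step 4: Simplify: x > 662+401 = 1063

1063


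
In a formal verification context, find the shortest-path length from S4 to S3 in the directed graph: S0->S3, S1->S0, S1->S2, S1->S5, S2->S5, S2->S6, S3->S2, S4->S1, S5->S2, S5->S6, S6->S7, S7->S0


BFS layer-by-layer from S4:
  dist 0: {S4}
  dist 1: {S1}
  dist 2: {S0, S2, S5}
  dist 3: {S3, S6}
  -> S3 reached at distance 3
Shortest path length = 3

3


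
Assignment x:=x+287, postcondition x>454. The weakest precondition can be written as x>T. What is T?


Formula: wp(x:=E, P) = P[E/x] (substitute E for x in postcondition)
Step 1: Postcondition: x>454
Step 2: Substitute x+287 for x: x+287>454
Step 3: Solve for x: x > 454-287 = 167

167


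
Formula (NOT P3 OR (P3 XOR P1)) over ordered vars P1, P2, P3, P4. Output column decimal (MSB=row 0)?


Formula: (NOT P3 OR (P3 XOR P1)) over P1, P2, P3, P4 (16 rows)
Evaluate each row (bits = P1,P2,P3,P4, MSB first):
  row 0 [0000]: (NOT 0 OR (0 XOR 0)) -> 1
  row 1 [0001]: (NOT 0 OR (0 XOR 0)) -> 1
  row 2 [0010]: (NOT 1 OR (1 XOR 0)) -> 1
  row 3 [0011]: (NOT 1 OR (1 XOR 0)) -> 1
  row 4 [0100]: (NOT 0 OR (0 XOR 0)) -> 1
  row 5 [0101]: (NOT 0 OR (0 XOR 0)) -> 1
  row 6 [0110]: (NOT 1 OR (1 XOR 0)) -> 1
  row 7 [0111]: (NOT 1 OR (1 XOR 0)) -> 1
  row 8 [1000]: (NOT 0 OR (0 XOR 1)) -> 1
  row 9 [1001]: (NOT 0 OR (0 XOR 1)) -> 1
  row 10 [1010]: (NOT 1 OR (1 XOR 1)) -> 0
  row 11 [1011]: (NOT 1 OR (1 XOR 1)) -> 0
  row 12 [1100]: (NOT 0 OR (0 XOR 1)) -> 1
  row 13 [1101]: (NOT 0 OR (0 XOR 1)) -> 1
  row 14 [1110]: (NOT 1 OR (1 XOR 1)) -> 0
  row 15 [1111]: (NOT 1 OR (1 XOR 1)) -> 0
Full result column, 4 rows per line (P1,P2 fixed per line; P3,P4 runs 00..11 left to right):
  rows 0-3 [P1,P2=00]: 1111  = hex F
  rows 4-7 [P1,P2=01]: 1111  = hex F
  rows 8-11 [P1,P2=10]: 1100  = hex C
  rows 12-15 [P1,P2=11]: 1100  = hex C
Output column (row 0 .. row 15) = 1111111111001100
Output column grouped in 4s = 1111 1111 1100 1100 = 0xFFCC
Convert to decimal digit by digit (value = value*16 + digit):
  F -> 15
  15*16 + 15 (F) = 255
  255*16 + 12 (C) = 4092
  4092*16 + 12 (C) = 65484
Decimal = 65484

65484


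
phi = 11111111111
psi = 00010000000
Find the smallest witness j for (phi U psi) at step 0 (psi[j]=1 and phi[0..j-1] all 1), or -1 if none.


(phi U psi) at 0: need smallest j with psi[j]=1 and phi[i]=1 for all i in [0,j).
Scan from step 0:
  step 0: phi=1, psi=0 -> continue
  step 1: phi=1, psi=0 -> continue
  step 2: phi=1, psi=0 -> continue
  step 3: psi=1 and phi held for [0,3) -> witness found
Witness step = 3

3


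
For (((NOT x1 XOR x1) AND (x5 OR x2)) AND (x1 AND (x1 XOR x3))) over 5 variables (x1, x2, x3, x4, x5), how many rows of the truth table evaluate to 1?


Formula: (((NOT x1 XOR x1) AND (x5 OR x2)) AND (x1 AND (x1 XOR x3))) over 5 vars (32 rows)
Evaluate each row (x1, x2, x3, x4, x5 as bits, MSB first):
  row 0 [00000]: (((NOT 0 XOR 0) AND (0 OR 0)) AND (0 AND (0 XOR 0))) -> 0
  row 1 [00001]: (((NOT 0 XOR 0) AND (1 OR 0)) AND (0 AND (0 XOR 0))) -> 0
  row 2 [00010]: (((NOT 0 XOR 0) AND (0 OR 0)) AND (0 AND (0 XOR 0))) -> 0
  row 3 [00011]: (((NOT 0 XOR 0) AND (1 OR 0)) AND (0 AND (0 XOR 0))) -> 0
  row 4 [00100]: (((NOT 0 XOR 0) AND (0 OR 0)) AND (0 AND (0 XOR 1))) -> 0
  row 5 [00101]: (((NOT 0 XOR 0) AND (1 OR 0)) AND (0 AND (0 XOR 1))) -> 0
  row 6 [00110]: (((NOT 0 XOR 0) AND (0 OR 0)) AND (0 AND (0 XOR 1))) -> 0
  row 7 [00111]: (((NOT 0 XOR 0) AND (1 OR 0)) AND (0 AND (0 XOR 1))) -> 0
  row 8 [01000]: (((NOT 0 XOR 0) AND (0 OR 1)) AND (0 AND (0 XOR 0))) -> 0
  row 9 [01001]: (((NOT 0 XOR 0) AND (1 OR 1)) AND (0 AND (0 XOR 0))) -> 0
  row 10 [01010]: (((NOT 0 XOR 0) AND (0 OR 1)) AND (0 AND (0 XOR 0))) -> 0
  row 11 [01011]: (((NOT 0 XOR 0) AND (1 OR 1)) AND (0 AND (0 XOR 0))) -> 0
  row 12 [01100]: (((NOT 0 XOR 0) AND (0 OR 1)) AND (0 AND (0 XOR 1))) -> 0
  row 13 [01101]: (((NOT 0 XOR 0) AND (1 OR 1)) AND (0 AND (0 XOR 1))) -> 0
  row 14 [01110]: (((NOT 0 XOR 0) AND (0 OR 1)) AND (0 AND (0 XOR 1))) -> 0
  row 15 [01111]: (((NOT 0 XOR 0) AND (1 OR 1)) AND (0 AND (0 XOR 1))) -> 0
  row 16 [10000]: (((NOT 1 XOR 1) AND (0 OR 0)) AND (1 AND (1 XOR 0))) -> 0
  row 17 [10001]: (((NOT 1 XOR 1) AND (1 OR 0)) AND (1 AND (1 XOR 0))) -> 1
  row 18 [10010]: (((NOT 1 XOR 1) AND (0 OR 0)) AND (1 AND (1 XOR 0))) -> 0
  row 19 [10011]: (((NOT 1 XOR 1) AND (1 OR 0)) AND (1 AND (1 XOR 0))) -> 1
  row 20 [10100]: (((NOT 1 XOR 1) AND (0 OR 0)) AND (1 AND (1 XOR 1))) -> 0
  row 21 [10101]: (((NOT 1 XOR 1) AND (1 OR 0)) AND (1 AND (1 XOR 1))) -> 0
  row 22 [10110]: (((NOT 1 XOR 1) AND (0 OR 0)) AND (1 AND (1 XOR 1))) -> 0
  row 23 [10111]: (((NOT 1 XOR 1) AND (1 OR 0)) AND (1 AND (1 XOR 1))) -> 0
  row 24 [11000]: (((NOT 1 XOR 1) AND (0 OR 1)) AND (1 AND (1 XOR 0))) -> 1
  row 25 [11001]: (((NOT 1 XOR 1) AND (1 OR 1)) AND (1 AND (1 XOR 0))) -> 1
  row 26 [11010]: (((NOT 1 XOR 1) AND (0 OR 1)) AND (1 AND (1 XOR 0))) -> 1
  row 27 [11011]: (((NOT 1 XOR 1) AND (1 OR 1)) AND (1 AND (1 XOR 0))) -> 1
  row 28 [11100]: (((NOT 1 XOR 1) AND (0 OR 1)) AND (1 AND (1 XOR 1))) -> 0
  row 29 [11101]: (((NOT 1 XOR 1) AND (1 OR 1)) AND (1 AND (1 XOR 1))) -> 0
  row 30 [11110]: (((NOT 1 XOR 1) AND (0 OR 1)) AND (1 AND (1 XOR 1))) -> 0
  row 31 [11111]: (((NOT 1 XOR 1) AND (1 OR 1)) AND (1 AND (1 XOR 1))) -> 0
Full result column, 8 rows per line (x1,x2 fixed per line; x3,x4,x5 runs 000..111 left to right):
  rows 0-7 [x1,x2=00]: 00000000  (ones: 0)
  rows 8-15 [x1,x2=01]: 00000000  (ones: 0)
  rows 16-23 [x1,x2=10]: 01010000  (ones: 2)
  rows 24-31 [x1,x2=11]: 11110000  (ones: 4)
Count of 1-rows = 0+0+2+4 = 6

6


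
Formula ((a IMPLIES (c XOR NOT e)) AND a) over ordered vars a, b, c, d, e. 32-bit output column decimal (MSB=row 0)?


Formula: ((a IMPLIES (c XOR NOT e)) AND a) over a, b, c, d, e (32 rows)
Evaluate each row (bits = a,b,c,d,e, MSB first):
  row 0 [00000]: ((0 IMPLIES (0 XOR NOT 0)) AND 0) -> 0
  row 1 [00001]: ((0 IMPLIES (0 XOR NOT 1)) AND 0) -> 0
  row 2 [00010]: ((0 IMPLIES (0 XOR NOT 0)) AND 0) -> 0
  row 3 [00011]: ((0 IMPLIES (0 XOR NOT 1)) AND 0) -> 0
  row 4 [00100]: ((0 IMPLIES (1 XOR NOT 0)) AND 0) -> 0
  row 5 [00101]: ((0 IMPLIES (1 XOR NOT 1)) AND 0) -> 0
  row 6 [00110]: ((0 IMPLIES (1 XOR NOT 0)) AND 0) -> 0
  row 7 [00111]: ((0 IMPLIES (1 XOR NOT 1)) AND 0) -> 0
  row 8 [01000]: ((0 IMPLIES (0 XOR NOT 0)) AND 0) -> 0
  row 9 [01001]: ((0 IMPLIES (0 XOR NOT 1)) AND 0) -> 0
  row 10 [01010]: ((0 IMPLIES (0 XOR NOT 0)) AND 0) -> 0
  row 11 [01011]: ((0 IMPLIES (0 XOR NOT 1)) AND 0) -> 0
  row 12 [01100]: ((0 IMPLIES (1 XOR NOT 0)) AND 0) -> 0
  row 13 [01101]: ((0 IMPLIES (1 XOR NOT 1)) AND 0) -> 0
  row 14 [01110]: ((0 IMPLIES (1 XOR NOT 0)) AND 0) -> 0
  row 15 [01111]: ((0 IMPLIES (1 XOR NOT 1)) AND 0) -> 0
  row 16 [10000]: ((1 IMPLIES (0 XOR NOT 0)) AND 1) -> 1
  row 17 [10001]: ((1 IMPLIES (0 XOR NOT 1)) AND 1) -> 0
  row 18 [10010]: ((1 IMPLIES (0 XOR NOT 0)) AND 1) -> 1
  row 19 [10011]: ((1 IMPLIES (0 XOR NOT 1)) AND 1) -> 0
  row 20 [10100]: ((1 IMPLIES (1 XOR NOT 0)) AND 1) -> 0
  row 21 [10101]: ((1 IMPLIES (1 XOR NOT 1)) AND 1) -> 1
  row 22 [10110]: ((1 IMPLIES (1 XOR NOT 0)) AND 1) -> 0
  row 23 [10111]: ((1 IMPLIES (1 XOR NOT 1)) AND 1) -> 1
  row 24 [11000]: ((1 IMPLIES (0 XOR NOT 0)) AND 1) -> 1
  row 25 [11001]: ((1 IMPLIES (0 XOR NOT 1)) AND 1) -> 0
  row 26 [11010]: ((1 IMPLIES (0 XOR NOT 0)) AND 1) -> 1
  row 27 [11011]: ((1 IMPLIES (0 XOR NOT 1)) AND 1) -> 0
  row 28 [11100]: ((1 IMPLIES (1 XOR NOT 0)) AND 1) -> 0
  row 29 [11101]: ((1 IMPLIES (1 XOR NOT 1)) AND 1) -> 1
  row 30 [11110]: ((1 IMPLIES (1 XOR NOT 0)) AND 1) -> 0
  row 31 [11111]: ((1 IMPLIES (1 XOR NOT 1)) AND 1) -> 1
Full result column, 4 rows per line (a,b,c fixed per line; d,e runs 00..11 left to right):
  rows 0-3 [a,b,c=000]: 0000  = hex 0
  rows 4-7 [a,b,c=001]: 0000  = hex 0
  rows 8-11 [a,b,c=010]: 0000  = hex 0
  rows 12-15 [a,b,c=011]: 0000  = hex 0
  rows 16-19 [a,b,c=100]: 1010  = hex A
  rows 20-23 [a,b,c=101]: 0101  = hex 5
  rows 24-27 [a,b,c=110]: 1010  = hex A
  rows 28-31 [a,b,c=111]: 0101  = hex 5
Output column (row 0 .. row 31) = 00000000000000001010010110100101
Output column grouped in 4s = 0000 0000 0000 0000 1010 0101 1010 0101 = 0x0000A5A5
Convert to decimal digit by digit (value = value*16 + digit):
  0 -> 0
  0*16 + 0 = 0
  0*16 + 0 = 0
  0*16 + 0 = 0
  0*16 + 10 (A) = 10
  10*16 + 5 = 165
  165*16 + 10 (A) = 2650
  2650*16 + 5 = 42405
Decimal = 42405

42405


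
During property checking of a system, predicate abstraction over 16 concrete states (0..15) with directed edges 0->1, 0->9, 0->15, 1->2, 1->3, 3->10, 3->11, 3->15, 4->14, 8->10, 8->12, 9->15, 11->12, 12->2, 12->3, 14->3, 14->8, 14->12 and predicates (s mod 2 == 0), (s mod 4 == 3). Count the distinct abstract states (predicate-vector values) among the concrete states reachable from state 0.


BFS from 0:
Concrete reachable: {0, 1, 2, 3, 9, 10, 11, 12, 15}
Abstract via predicates (s mod 2 == 0), (s mod 4 == 3):
  (0,0) <- {1, 9}
  (0,1) <- {3, 11, 15}
  (1,0) <- {0, 2, 10, 12}
Distinct abstract states = 3

3


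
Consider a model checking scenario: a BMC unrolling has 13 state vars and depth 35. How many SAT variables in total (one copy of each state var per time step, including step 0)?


BMC unrolls to depth k, creating one copy of each state var for steps 0..k.
Step count = 35 + 1 = 36 (steps 0 through 35)
Vars per step = 13
Total = 13 * 36 = 468

468


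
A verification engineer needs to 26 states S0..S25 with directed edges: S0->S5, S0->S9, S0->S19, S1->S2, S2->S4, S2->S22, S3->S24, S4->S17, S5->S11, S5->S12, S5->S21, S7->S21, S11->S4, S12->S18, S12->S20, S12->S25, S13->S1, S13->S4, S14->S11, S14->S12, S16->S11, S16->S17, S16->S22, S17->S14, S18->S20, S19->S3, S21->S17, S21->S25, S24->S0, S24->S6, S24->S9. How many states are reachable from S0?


BFS from S0:
  layer 0: {S0}
  layer 1: {S5, S9, S19}
  layer 2: {S3, S11, S12, S21}
  layer 3: {S4, S17, S18, S20, S24, S25}
  layer 4: {S6, S14}
Reachable set: {S0, S3, S4, S5, S6, S9, S11, S12, S14, S17, S18, S19, S20, S21, S24, S25}
Count = 16

16


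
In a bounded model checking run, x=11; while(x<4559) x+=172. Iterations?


Step 1: x goes from 11 toward 4559 by 172; the body runs while x<4559, so iterations = ceil((bound-start)/step)
Step 2: Distance=4548
Step 3: ceil(4548/172)=27

27


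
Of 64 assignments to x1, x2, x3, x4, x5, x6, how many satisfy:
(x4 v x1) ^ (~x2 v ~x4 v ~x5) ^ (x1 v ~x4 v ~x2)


CNF with 3 clauses over 6 vars (64 assignments).
An assignment satisfies CNF iff every clause has >=1 true literal.
Check each row (bits = x1,x2,x3,x4,x5,x6; clause T/F shown):
  row 0 [000000]: clauses=FTT -> 0
  row 1 [000001]: clauses=FTT -> 0
  row 2 [000010]: clauses=FTT -> 0
  row 3 [000011]: clauses=FTT -> 0
  row 4 [000100]: clauses=TTT -> 1
  (every remaining row is evaluated the same way; all 64 results are listed next)
Full result column, 8 rows per line (x1,x2,x3 fixed per line; x4,x5,x6 runs 000..111 left to right):
  rows 0-7 [x1,x2,x3=000]: 00001111  (ones: 4)
  rows 8-15 [x1,x2,x3=001]: 00001111  (ones: 4)
  rows 16-23 [x1,x2,x3=010]: 00000000  (ones: 0)
  rows 24-31 [x1,x2,x3=011]: 00000000  (ones: 0)
  rows 32-39 [x1,x2,x3=100]: 11111111  (ones: 8)
  rows 40-47 [x1,x2,x3=101]: 11111111  (ones: 8)
  rows 48-55 [x1,x2,x3=110]: 11111100  (ones: 6)
  rows 56-63 [x1,x2,x3=111]: 11111100  (ones: 6)
Satisfying assignments = 4+4+0+0+8+8+6+6 = 36

36


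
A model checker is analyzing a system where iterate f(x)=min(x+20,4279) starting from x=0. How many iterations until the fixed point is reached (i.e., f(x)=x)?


Step 1: x=0, cap=4279, increment=20
Step 2: x grows by 20 each step until capped at 4279; fixed point is x=4279
Step 3: iterations = ceil(4279/20) = 214

214


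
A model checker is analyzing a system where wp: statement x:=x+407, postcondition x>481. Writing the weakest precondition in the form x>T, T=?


Formula: wp(x:=E, P) = P[E/x] (substitute E for x in postcondition)
Step 1: Postcondition: x>481
Step 2: Substitute x+407 for x: x+407>481
Step 3: Solve for x: x > 481-407 = 74

74


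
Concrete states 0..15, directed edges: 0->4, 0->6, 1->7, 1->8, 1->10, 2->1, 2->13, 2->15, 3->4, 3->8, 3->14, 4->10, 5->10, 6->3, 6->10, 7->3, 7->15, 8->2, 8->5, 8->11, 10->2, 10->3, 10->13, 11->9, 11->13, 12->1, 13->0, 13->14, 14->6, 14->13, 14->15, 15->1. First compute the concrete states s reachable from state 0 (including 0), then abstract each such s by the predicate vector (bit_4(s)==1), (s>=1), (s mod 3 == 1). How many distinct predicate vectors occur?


BFS from 0:
Concrete reachable: {0, 1, 2, 3, 4, 5, 6, 7, 8, 9, 10, 11, 13, 14, 15}
Abstract via predicates (bit_4(s)==1), (s>=1), (s mod 3 == 1):
  (0,0,0) <- {0}
  (0,1,0) <- {2, 3, 5, 6, 8, 9, 11, 14, 15}
  (0,1,1) <- {1, 4, 7, 10, 13}
Distinct abstract states = 3

3


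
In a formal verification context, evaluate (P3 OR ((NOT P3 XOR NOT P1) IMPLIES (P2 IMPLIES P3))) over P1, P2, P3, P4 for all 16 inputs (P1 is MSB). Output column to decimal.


Formula: (P3 OR ((NOT P3 XOR NOT P1) IMPLIES (P2 IMPLIES P3))) over P1, P2, P3, P4 (16 rows)
Evaluate each row (bits = P1,P2,P3,P4, MSB first):
  row 0 [0000]: (0 OR ((NOT 0 XOR NOT 0) IMPLIES (0 IMPLIES 0))) -> 1
  row 1 [0001]: (0 OR ((NOT 0 XOR NOT 0) IMPLIES (0 IMPLIES 0))) -> 1
  row 2 [0010]: (1 OR ((NOT 1 XOR NOT 0) IMPLIES (0 IMPLIES 1))) -> 1
  row 3 [0011]: (1 OR ((NOT 1 XOR NOT 0) IMPLIES (0 IMPLIES 1))) -> 1
  row 4 [0100]: (0 OR ((NOT 0 XOR NOT 0) IMPLIES (1 IMPLIES 0))) -> 1
  row 5 [0101]: (0 OR ((NOT 0 XOR NOT 0) IMPLIES (1 IMPLIES 0))) -> 1
  row 6 [0110]: (1 OR ((NOT 1 XOR NOT 0) IMPLIES (1 IMPLIES 1))) -> 1
  row 7 [0111]: (1 OR ((NOT 1 XOR NOT 0) IMPLIES (1 IMPLIES 1))) -> 1
  row 8 [1000]: (0 OR ((NOT 0 XOR NOT 1) IMPLIES (0 IMPLIES 0))) -> 1
  row 9 [1001]: (0 OR ((NOT 0 XOR NOT 1) IMPLIES (0 IMPLIES 0))) -> 1
  row 10 [1010]: (1 OR ((NOT 1 XOR NOT 1) IMPLIES (0 IMPLIES 1))) -> 1
  row 11 [1011]: (1 OR ((NOT 1 XOR NOT 1) IMPLIES (0 IMPLIES 1))) -> 1
  row 12 [1100]: (0 OR ((NOT 0 XOR NOT 1) IMPLIES (1 IMPLIES 0))) -> 0
  row 13 [1101]: (0 OR ((NOT 0 XOR NOT 1) IMPLIES (1 IMPLIES 0))) -> 0
  row 14 [1110]: (1 OR ((NOT 1 XOR NOT 1) IMPLIES (1 IMPLIES 1))) -> 1
  row 15 [1111]: (1 OR ((NOT 1 XOR NOT 1) IMPLIES (1 IMPLIES 1))) -> 1
Full result column, 4 rows per line (P1,P2 fixed per line; P3,P4 runs 00..11 left to right):
  rows 0-3 [P1,P2=00]: 1111  = hex F
  rows 4-7 [P1,P2=01]: 1111  = hex F
  rows 8-11 [P1,P2=10]: 1111  = hex F
  rows 12-15 [P1,P2=11]: 0011  = hex 3
Output column (row 0 .. row 15) = 1111111111110011
Output column grouped in 4s = 1111 1111 1111 0011 = 0xFFF3
Convert to decimal digit by digit (value = value*16 + digit):
  F -> 15
  15*16 + 15 (F) = 255
  255*16 + 15 (F) = 4095
  4095*16 + 3 = 65523
Decimal = 65523

65523


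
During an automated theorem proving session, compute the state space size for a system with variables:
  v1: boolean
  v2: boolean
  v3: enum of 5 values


State space = product of domain sizes of all variables.
Domain sizes:
  v1 (boolean): 2
  v2 (boolean): 2
  v3 (enum of 5 values): 5
Product = 2 * 2 * 5 = 20

20


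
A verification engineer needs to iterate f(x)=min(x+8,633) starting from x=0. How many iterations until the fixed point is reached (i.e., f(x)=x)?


Step 1: x=0, cap=633, increment=8
Step 2: x grows by 8 each step until capped at 633; fixed point is x=633
Step 3: iterations = ceil(633/8) = 80

80


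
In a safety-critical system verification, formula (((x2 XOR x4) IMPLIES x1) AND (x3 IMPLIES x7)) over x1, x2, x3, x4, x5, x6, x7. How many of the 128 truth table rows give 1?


Formula: (((x2 XOR x4) IMPLIES x1) AND (x3 IMPLIES x7)) over 7 vars (128 rows)
Evaluate each row (x1, x2, x3, x4, x5, x6, x7 as bits, MSB first):
  row 0 [0000000]: (((0 XOR 0) IMPLIES 0) AND (0 IMPLIES 0)) -> 1
  row 1 [0000001]: (((0 XOR 0) IMPLIES 0) AND (0 IMPLIES 1)) -> 1
  row 2 [0000010]: (((0 XOR 0) IMPLIES 0) AND (0 IMPLIES 0)) -> 1
  row 3 [0000011]: (((0 XOR 0) IMPLIES 0) AND (0 IMPLIES 1)) -> 1
  row 4 [0000100]: (((0 XOR 0) IMPLIES 0) AND (0 IMPLIES 0)) -> 1
  (every remaining row is evaluated the same way; all 128 results are listed next)
Full result column, 8 rows per line (x1,x2,x3,x4 fixed per line; x5,x6,x7 runs 000..111 left to right):
  rows 0-7 [x1,x2,x3,x4=0000]: 11111111  (ones: 8)
  rows 8-15 [x1,x2,x3,x4=0001]: 00000000  (ones: 0)
  rows 16-23 [x1,x2,x3,x4=0010]: 01010101  (ones: 4)
  rows 24-31 [x1,x2,x3,x4=0011]: 00000000  (ones: 0)
  rows 32-39 [x1,x2,x3,x4=0100]: 00000000  (ones: 0)
  rows 40-47 [x1,x2,x3,x4=0101]: 11111111  (ones: 8)
  rows 48-55 [x1,x2,x3,x4=0110]: 00000000  (ones: 0)
  rows 56-63 [x1,x2,x3,x4=0111]: 01010101  (ones: 4)
  rows 64-71 [x1,x2,x3,x4=1000]: 11111111  (ones: 8)
  rows 72-79 [x1,x2,x3,x4=1001]: 11111111  (ones: 8)
  rows 80-87 [x1,x2,x3,x4=1010]: 01010101  (ones: 4)
  rows 88-95 [x1,x2,x3,x4=1011]: 01010101  (ones: 4)
  rows 96-103 [x1,x2,x3,x4=1100]: 11111111  (ones: 8)
  rows 104-111 [x1,x2,x3,x4=1101]: 11111111  (ones: 8)
  rows 112-119 [x1,x2,x3,x4=1110]: 01010101  (ones: 4)
  rows 120-127 [x1,x2,x3,x4=1111]: 01010101  (ones: 4)
Count of 1-rows = 8+0+4+0+0+8+0+4+8+8+4+4+8+8+4+4 = 72

72


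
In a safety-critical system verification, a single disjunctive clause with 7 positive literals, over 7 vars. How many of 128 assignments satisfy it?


Step 1: Total=2^7=128
Step 2: Unsat when all 7 false: 2^0=1
Step 3: Sat=128-1=127

127


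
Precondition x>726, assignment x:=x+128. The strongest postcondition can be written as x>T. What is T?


Formula: sp(P, x:=E) = exists old_x. (x = E[old_x/x]) AND P[old_x/x] (old_x is the value of x before the assignment; eliminate old_x by solving x = E[old_x/x] for old_x)
Step 1: Precondition P: x>726, i.e. old_x > 726
Step 2: Assignment gives x = old_x + 128, so old_x = x - 128
Step 3: Substitute into P: x - 128 > 726
Step 4: Simplify: x > 726+128 = 854

854


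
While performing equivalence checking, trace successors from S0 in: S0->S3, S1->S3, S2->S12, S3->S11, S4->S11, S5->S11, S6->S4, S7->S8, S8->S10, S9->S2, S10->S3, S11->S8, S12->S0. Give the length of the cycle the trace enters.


Trace from S0 until a state repeats:
  S0 -> S3 -> S11 -> S8 -> S10 -> S3
S3 first seen at step 1, revisited at step 5.
Cycle length = 5 - 1 = 4

4


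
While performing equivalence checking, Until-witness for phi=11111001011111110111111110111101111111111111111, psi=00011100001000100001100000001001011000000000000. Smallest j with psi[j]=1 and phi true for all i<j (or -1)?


(phi U psi) at 0: need smallest j with psi[j]=1 and phi[i]=1 for all i in [0,j).
Scan from step 0:
  step 0: phi=1, psi=0 -> continue
  step 1: phi=1, psi=0 -> continue
  step 2: phi=1, psi=0 -> continue
  step 3: psi=1 and phi held for [0,3) -> witness found
Witness step = 3

3


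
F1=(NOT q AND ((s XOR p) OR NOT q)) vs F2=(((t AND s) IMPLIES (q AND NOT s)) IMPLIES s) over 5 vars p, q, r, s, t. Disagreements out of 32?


F1 = (NOT q AND ((s XOR p) OR NOT q))
F2 = (((t AND s) IMPLIES (q AND NOT s)) IMPLIES s)
Evaluate both on each of 32 rows (bits = p,q,r,s,t):
  row 0 [00000]: F1=1 F2=0 (differ) -> 1
  row 1 [00001]: F1=1 F2=0 (differ) -> 1
  row 2 [00010]: F1=1 F2=1 -> 0
  row 3 [00011]: F1=1 F2=1 -> 0
  row 4 [00100]: F1=1 F2=0 (differ) -> 1
  row 5 [00101]: F1=1 F2=0 (differ) -> 1
  row 6 [00110]: F1=1 F2=1 -> 0
  row 7 [00111]: F1=1 F2=1 -> 0
  row 8 [01000]: F1=0 F2=0 -> 0
  row 9 [01001]: F1=0 F2=0 -> 0
  row 10 [01010]: F1=0 F2=1 (differ) -> 1
  row 11 [01011]: F1=0 F2=1 (differ) -> 1
  row 12 [01100]: F1=0 F2=0 -> 0
  row 13 [01101]: F1=0 F2=0 -> 0
  row 14 [01110]: F1=0 F2=1 (differ) -> 1
  row 15 [01111]: F1=0 F2=1 (differ) -> 1
  row 16 [10000]: F1=1 F2=0 (differ) -> 1
  row 17 [10001]: F1=1 F2=0 (differ) -> 1
  row 18 [10010]: F1=1 F2=1 -> 0
  row 19 [10011]: F1=1 F2=1 -> 0
  row 20 [10100]: F1=1 F2=0 (differ) -> 1
  row 21 [10101]: F1=1 F2=0 (differ) -> 1
  row 22 [10110]: F1=1 F2=1 -> 0
  row 23 [10111]: F1=1 F2=1 -> 0
  row 24 [11000]: F1=0 F2=0 -> 0
  row 25 [11001]: F1=0 F2=0 -> 0
  row 26 [11010]: F1=0 F2=1 (differ) -> 1
  row 27 [11011]: F1=0 F2=1 (differ) -> 1
  row 28 [11100]: F1=0 F2=0 -> 0
  row 29 [11101]: F1=0 F2=0 -> 0
  row 30 [11110]: F1=0 F2=1 (differ) -> 1
  row 31 [11111]: F1=0 F2=1 (differ) -> 1
Full result column, 8 rows per line (p,q fixed per line; r,s,t runs 000..111 left to right):
  rows 0-7 [p,q=00]: 11001100  (ones: 4)
  rows 8-15 [p,q=01]: 00110011  (ones: 4)
  rows 16-23 [p,q=10]: 11001100  (ones: 4)
  rows 24-31 [p,q=11]: 00110011  (ones: 4)
Disagreements = 4+4+4+4 = 16

16


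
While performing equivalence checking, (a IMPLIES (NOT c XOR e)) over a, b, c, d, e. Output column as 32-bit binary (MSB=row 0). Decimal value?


Formula: (a IMPLIES (NOT c XOR e)) over a, b, c, d, e (32 rows)
Evaluate each row (bits = a,b,c,d,e, MSB first):
  row 0 [00000]: (0 IMPLIES (NOT 0 XOR 0)) -> 1
  row 1 [00001]: (0 IMPLIES (NOT 0 XOR 1)) -> 1
  row 2 [00010]: (0 IMPLIES (NOT 0 XOR 0)) -> 1
  row 3 [00011]: (0 IMPLIES (NOT 0 XOR 1)) -> 1
  row 4 [00100]: (0 IMPLIES (NOT 1 XOR 0)) -> 1
  row 5 [00101]: (0 IMPLIES (NOT 1 XOR 1)) -> 1
  row 6 [00110]: (0 IMPLIES (NOT 1 XOR 0)) -> 1
  row 7 [00111]: (0 IMPLIES (NOT 1 XOR 1)) -> 1
  row 8 [01000]: (0 IMPLIES (NOT 0 XOR 0)) -> 1
  row 9 [01001]: (0 IMPLIES (NOT 0 XOR 1)) -> 1
  row 10 [01010]: (0 IMPLIES (NOT 0 XOR 0)) -> 1
  row 11 [01011]: (0 IMPLIES (NOT 0 XOR 1)) -> 1
  row 12 [01100]: (0 IMPLIES (NOT 1 XOR 0)) -> 1
  row 13 [01101]: (0 IMPLIES (NOT 1 XOR 1)) -> 1
  row 14 [01110]: (0 IMPLIES (NOT 1 XOR 0)) -> 1
  row 15 [01111]: (0 IMPLIES (NOT 1 XOR 1)) -> 1
  row 16 [10000]: (1 IMPLIES (NOT 0 XOR 0)) -> 1
  row 17 [10001]: (1 IMPLIES (NOT 0 XOR 1)) -> 0
  row 18 [10010]: (1 IMPLIES (NOT 0 XOR 0)) -> 1
  row 19 [10011]: (1 IMPLIES (NOT 0 XOR 1)) -> 0
  row 20 [10100]: (1 IMPLIES (NOT 1 XOR 0)) -> 0
  row 21 [10101]: (1 IMPLIES (NOT 1 XOR 1)) -> 1
  row 22 [10110]: (1 IMPLIES (NOT 1 XOR 0)) -> 0
  row 23 [10111]: (1 IMPLIES (NOT 1 XOR 1)) -> 1
  row 24 [11000]: (1 IMPLIES (NOT 0 XOR 0)) -> 1
  row 25 [11001]: (1 IMPLIES (NOT 0 XOR 1)) -> 0
  row 26 [11010]: (1 IMPLIES (NOT 0 XOR 0)) -> 1
  row 27 [11011]: (1 IMPLIES (NOT 0 XOR 1)) -> 0
  row 28 [11100]: (1 IMPLIES (NOT 1 XOR 0)) -> 0
  row 29 [11101]: (1 IMPLIES (NOT 1 XOR 1)) -> 1
  row 30 [11110]: (1 IMPLIES (NOT 1 XOR 0)) -> 0
  row 31 [11111]: (1 IMPLIES (NOT 1 XOR 1)) -> 1
Full result column, 4 rows per line (a,b,c fixed per line; d,e runs 00..11 left to right):
  rows 0-3 [a,b,c=000]: 1111  = hex F
  rows 4-7 [a,b,c=001]: 1111  = hex F
  rows 8-11 [a,b,c=010]: 1111  = hex F
  rows 12-15 [a,b,c=011]: 1111  = hex F
  rows 16-19 [a,b,c=100]: 1010  = hex A
  rows 20-23 [a,b,c=101]: 0101  = hex 5
  rows 24-27 [a,b,c=110]: 1010  = hex A
  rows 28-31 [a,b,c=111]: 0101  = hex 5
Output column (row 0 .. row 31) = 11111111111111111010010110100101
Output column grouped in 4s = 1111 1111 1111 1111 1010 0101 1010 0101 = 0xFFFFA5A5
Convert to decimal digit by digit (value = value*16 + digit):
  F -> 15
  15*16 + 15 (F) = 255
  255*16 + 15 (F) = 4095
  4095*16 + 15 (F) = 65535
  65535*16 + 10 (A) = 1048570
  1048570*16 + 5 = 16777125
  16777125*16 + 10 (A) = 268434010
  268434010*16 + 5 = 4294944165
Decimal = 4294944165

4294944165


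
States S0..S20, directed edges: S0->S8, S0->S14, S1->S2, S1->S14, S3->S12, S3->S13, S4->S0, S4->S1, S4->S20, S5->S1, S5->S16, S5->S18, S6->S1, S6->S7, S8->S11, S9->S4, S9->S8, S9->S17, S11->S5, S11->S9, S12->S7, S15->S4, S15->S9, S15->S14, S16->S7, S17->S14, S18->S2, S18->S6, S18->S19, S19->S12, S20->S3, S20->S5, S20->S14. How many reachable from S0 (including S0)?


BFS from S0:
  layer 0: {S0}
  layer 1: {S8, S14}
  layer 2: {S11}
  layer 3: {S5, S9}
  layer 4: {S1, S4, S16, S17, S18}
  layer 5: {S2, S6, S7, S19, S20}
  layer 6: {S3, S12}
  layer 7: {S13}
Reachable set: {S0, S1, S2, S3, S4, S5, S6, S7, S8, S9, S11, S12, S13, S14, S16, S17, S18, S19, S20}
Count = 19

19


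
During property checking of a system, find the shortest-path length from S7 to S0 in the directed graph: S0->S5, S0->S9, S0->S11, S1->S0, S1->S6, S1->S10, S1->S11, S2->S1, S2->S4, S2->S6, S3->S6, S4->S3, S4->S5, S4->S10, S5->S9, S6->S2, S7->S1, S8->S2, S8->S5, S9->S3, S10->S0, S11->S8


BFS layer-by-layer from S7:
  dist 0: {S7}
  dist 1: {S1}
  dist 2: {S0, S6, S10, S11}
  -> S0 reached at distance 2
Shortest path length = 2

2


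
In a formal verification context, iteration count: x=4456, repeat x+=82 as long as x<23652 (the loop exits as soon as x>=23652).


Step 1: x goes from 4456 toward 23652 by 82; the body runs while x<23652, so iterations = ceil((bound-start)/step)
Step 2: Distance=19196
Step 3: ceil(19196/82)=235

235


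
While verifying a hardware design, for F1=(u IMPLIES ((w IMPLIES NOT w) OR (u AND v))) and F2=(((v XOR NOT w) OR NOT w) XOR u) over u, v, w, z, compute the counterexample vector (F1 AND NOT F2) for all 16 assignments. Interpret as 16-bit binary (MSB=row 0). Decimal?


F1 = (u IMPLIES ((w IMPLIES NOT w) OR (u AND v)))
F2 = (((v XOR NOT w) OR NOT w) XOR u)
Counterexample to F1=>F2 is where F1=1 and F2=0.
Evaluate each row (bits = u,v,w,z, MSB first):
  row 0 [0000]: F1=1 F2=1 -> F1&~F2 -> 0
  row 1 [0001]: F1=1 F2=1 -> F1&~F2 -> 0
  row 2 [0010]: F1=1 F2=0 -> F1&~F2 -> 1
  row 3 [0011]: F1=1 F2=0 -> F1&~F2 -> 1
  row 4 [0100]: F1=1 F2=1 -> F1&~F2 -> 0
  row 5 [0101]: F1=1 F2=1 -> F1&~F2 -> 0
  row 6 [0110]: F1=1 F2=1 -> F1&~F2 -> 0
  row 7 [0111]: F1=1 F2=1 -> F1&~F2 -> 0
  row 8 [1000]: F1=1 F2=0 -> F1&~F2 -> 1
  row 9 [1001]: F1=1 F2=0 -> F1&~F2 -> 1
  row 10 [1010]: F1=0 F2=1 -> F1&~F2 -> 0
  row 11 [1011]: F1=0 F2=1 -> F1&~F2 -> 0
  row 12 [1100]: F1=1 F2=0 -> F1&~F2 -> 1
  row 13 [1101]: F1=1 F2=0 -> F1&~F2 -> 1
  row 14 [1110]: F1=1 F2=0 -> F1&~F2 -> 1
  row 15 [1111]: F1=1 F2=0 -> F1&~F2 -> 1
Full result column, 4 rows per line (u,v fixed per line; w,z runs 00..11 left to right):
  rows 0-3 [u,v=00]: 0011  = hex 3
  rows 4-7 [u,v=01]: 0000  = hex 0
  rows 8-11 [u,v=10]: 1100  = hex C
  rows 12-15 [u,v=11]: 1111  = hex F
Counterexample vector (row 0 .. row 15) = 0011000011001111
Output column grouped in 4s = 0011 0000 1100 1111 = 0x30CF
Convert to decimal digit by digit (value = value*16 + digit):
  3 -> 3
  3*16 + 0 = 48
  48*16 + 12 (C) = 780
  780*16 + 15 (F) = 12495
Decimal = 12495

12495


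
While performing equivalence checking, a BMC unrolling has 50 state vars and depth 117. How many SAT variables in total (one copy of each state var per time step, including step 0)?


BMC unrolls to depth k, creating one copy of each state var for steps 0..k.
Step count = 117 + 1 = 118 (steps 0 through 117)
Vars per step = 50
Total = 50 * 118 = 5900

5900


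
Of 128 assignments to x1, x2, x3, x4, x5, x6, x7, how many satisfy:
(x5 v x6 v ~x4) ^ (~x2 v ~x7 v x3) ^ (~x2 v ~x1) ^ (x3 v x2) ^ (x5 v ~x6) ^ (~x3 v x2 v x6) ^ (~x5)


CNF with 7 clauses over 7 vars (128 assignments).
An assignment satisfies CNF iff every clause has >=1 true literal.
Check each row (bits = x1,x2,x3,x4,x5,x6,x7; clause T/F shown):
  row 0 [0000000]: clauses=TTTFTTT -> 0
  row 1 [0000001]: clauses=TTTFTTT -> 0
  row 2 [0000010]: clauses=TTTFFTT -> 0
  row 3 [0000011]: clauses=TTTFFTT -> 0
  row 4 [0000100]: clauses=TTTFTTF -> 0
  (every remaining row is evaluated the same way; all 128 results are listed next)
Full result column, 8 rows per line (x1,x2,x3,x4 fixed per line; x5,x6,x7 runs 000..111 left to right):
  rows 0-7 [x1,x2,x3,x4=0000]: 00000000  (ones: 0)
  rows 8-15 [x1,x2,x3,x4=0001]: 00000000  (ones: 0)
  rows 16-23 [x1,x2,x3,x4=0010]: 00000000  (ones: 0)
  rows 24-31 [x1,x2,x3,x4=0011]: 00000000  (ones: 0)
  rows 32-39 [x1,x2,x3,x4=0100]: 10000000  (ones: 1)
  rows 40-47 [x1,x2,x3,x4=0101]: 00000000  (ones: 0)
  rows 48-55 [x1,x2,x3,x4=0110]: 11000000  (ones: 2)
  rows 56-63 [x1,x2,x3,x4=0111]: 00000000  (ones: 0)
  rows 64-71 [x1,x2,x3,x4=1000]: 00000000  (ones: 0)
  rows 72-79 [x1,x2,x3,x4=1001]: 00000000  (ones: 0)
  rows 80-87 [x1,x2,x3,x4=1010]: 00000000  (ones: 0)
  rows 88-95 [x1,x2,x3,x4=1011]: 00000000  (ones: 0)
  rows 96-103 [x1,x2,x3,x4=1100]: 00000000  (ones: 0)
  rows 104-111 [x1,x2,x3,x4=1101]: 00000000  (ones: 0)
  rows 112-119 [x1,x2,x3,x4=1110]: 00000000  (ones: 0)
  rows 120-127 [x1,x2,x3,x4=1111]: 00000000  (ones: 0)
Satisfying assignments = 0+0+0+0+1+0+2+0+0+0+0+0+0+0+0+0 = 3

3


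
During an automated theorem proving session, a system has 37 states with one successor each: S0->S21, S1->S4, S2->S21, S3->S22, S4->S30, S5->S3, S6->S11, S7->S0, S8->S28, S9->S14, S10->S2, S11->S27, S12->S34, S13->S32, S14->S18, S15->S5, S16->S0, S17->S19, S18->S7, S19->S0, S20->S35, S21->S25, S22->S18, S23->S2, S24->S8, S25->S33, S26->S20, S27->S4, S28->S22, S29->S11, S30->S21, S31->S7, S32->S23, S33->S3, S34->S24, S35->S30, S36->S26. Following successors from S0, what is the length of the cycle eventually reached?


Trace from S0 until a state repeats:
  S0 -> S21 -> S25 -> S33 -> S3 -> S22 -> S18 -> S7 -> S0
S0 first seen at step 0, revisited at step 8.
Cycle length = 8 - 0 = 8

8


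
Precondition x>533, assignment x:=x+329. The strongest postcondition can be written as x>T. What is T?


Formula: sp(P, x:=E) = exists old_x. (x = E[old_x/x]) AND P[old_x/x] (old_x is the value of x before the assignment; eliminate old_x by solving x = E[old_x/x] for old_x)
Step 1: Precondition P: x>533, i.e. old_x > 533
Step 2: Assignment gives x = old_x + 329, so old_x = x - 329
Step 3: Substitute into P: x - 329 > 533
Step 4: Simplify: x > 533+329 = 862

862


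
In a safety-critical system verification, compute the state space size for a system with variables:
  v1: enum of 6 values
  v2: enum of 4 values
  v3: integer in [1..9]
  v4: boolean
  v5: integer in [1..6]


State space = product of domain sizes of all variables.
Domain sizes:
  v1 (enum of 6 values): 6
  v2 (enum of 4 values): 4
  v3 (integer in [1..9]): 9
  v4 (boolean): 2
  v5 (integer in [1..6]): 6
Product = 6 * 4 * 9 * 2 * 6 = 2592

2592


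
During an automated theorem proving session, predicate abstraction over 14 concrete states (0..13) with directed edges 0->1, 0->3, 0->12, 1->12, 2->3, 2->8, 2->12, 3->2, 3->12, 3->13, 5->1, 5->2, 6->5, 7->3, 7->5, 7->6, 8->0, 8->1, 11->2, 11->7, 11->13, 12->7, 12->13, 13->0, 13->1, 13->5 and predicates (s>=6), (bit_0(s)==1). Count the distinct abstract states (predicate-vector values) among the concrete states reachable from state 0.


BFS from 0:
Concrete reachable: {0, 1, 2, 3, 5, 6, 7, 8, 12, 13}
Abstract via predicates (s>=6), (bit_0(s)==1):
  (0,0) <- {0, 2}
  (0,1) <- {1, 3, 5}
  (1,0) <- {6, 8, 12}
  (1,1) <- {7, 13}
Distinct abstract states = 4

4


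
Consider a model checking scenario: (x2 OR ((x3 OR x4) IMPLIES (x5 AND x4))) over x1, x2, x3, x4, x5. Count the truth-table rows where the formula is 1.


Formula: (x2 OR ((x3 OR x4) IMPLIES (x5 AND x4))) over 5 vars (32 rows)
Evaluate each row (x1, x2, x3, x4, x5 as bits, MSB first):
  row 0 [00000]: (0 OR ((0 OR 0) IMPLIES (0 AND 0))) -> 1
  row 1 [00001]: (0 OR ((0 OR 0) IMPLIES (1 AND 0))) -> 1
  row 2 [00010]: (0 OR ((0 OR 1) IMPLIES (0 AND 1))) -> 0
  row 3 [00011]: (0 OR ((0 OR 1) IMPLIES (1 AND 1))) -> 1
  row 4 [00100]: (0 OR ((1 OR 0) IMPLIES (0 AND 0))) -> 0
  row 5 [00101]: (0 OR ((1 OR 0) IMPLIES (1 AND 0))) -> 0
  row 6 [00110]: (0 OR ((1 OR 1) IMPLIES (0 AND 1))) -> 0
  row 7 [00111]: (0 OR ((1 OR 1) IMPLIES (1 AND 1))) -> 1
  row 8 [01000]: (1 OR ((0 OR 0) IMPLIES (0 AND 0))) -> 1
  row 9 [01001]: (1 OR ((0 OR 0) IMPLIES (1 AND 0))) -> 1
  row 10 [01010]: (1 OR ((0 OR 1) IMPLIES (0 AND 1))) -> 1
  row 11 [01011]: (1 OR ((0 OR 1) IMPLIES (1 AND 1))) -> 1
  row 12 [01100]: (1 OR ((1 OR 0) IMPLIES (0 AND 0))) -> 1
  row 13 [01101]: (1 OR ((1 OR 0) IMPLIES (1 AND 0))) -> 1
  row 14 [01110]: (1 OR ((1 OR 1) IMPLIES (0 AND 1))) -> 1
  row 15 [01111]: (1 OR ((1 OR 1) IMPLIES (1 AND 1))) -> 1
  row 16 [10000]: (0 OR ((0 OR 0) IMPLIES (0 AND 0))) -> 1
  row 17 [10001]: (0 OR ((0 OR 0) IMPLIES (1 AND 0))) -> 1
  row 18 [10010]: (0 OR ((0 OR 1) IMPLIES (0 AND 1))) -> 0
  row 19 [10011]: (0 OR ((0 OR 1) IMPLIES (1 AND 1))) -> 1
  row 20 [10100]: (0 OR ((1 OR 0) IMPLIES (0 AND 0))) -> 0
  row 21 [10101]: (0 OR ((1 OR 0) IMPLIES (1 AND 0))) -> 0
  row 22 [10110]: (0 OR ((1 OR 1) IMPLIES (0 AND 1))) -> 0
  row 23 [10111]: (0 OR ((1 OR 1) IMPLIES (1 AND 1))) -> 1
  row 24 [11000]: (1 OR ((0 OR 0) IMPLIES (0 AND 0))) -> 1
  row 25 [11001]: (1 OR ((0 OR 0) IMPLIES (1 AND 0))) -> 1
  row 26 [11010]: (1 OR ((0 OR 1) IMPLIES (0 AND 1))) -> 1
  row 27 [11011]: (1 OR ((0 OR 1) IMPLIES (1 AND 1))) -> 1
  row 28 [11100]: (1 OR ((1 OR 0) IMPLIES (0 AND 0))) -> 1
  row 29 [11101]: (1 OR ((1 OR 0) IMPLIES (1 AND 0))) -> 1
  row 30 [11110]: (1 OR ((1 OR 1) IMPLIES (0 AND 1))) -> 1
  row 31 [11111]: (1 OR ((1 OR 1) IMPLIES (1 AND 1))) -> 1
Full result column, 8 rows per line (x1,x2 fixed per line; x3,x4,x5 runs 000..111 left to right):
  rows 0-7 [x1,x2=00]: 11010001  (ones: 4)
  rows 8-15 [x1,x2=01]: 11111111  (ones: 8)
  rows 16-23 [x1,x2=10]: 11010001  (ones: 4)
  rows 24-31 [x1,x2=11]: 11111111  (ones: 8)
Count of 1-rows = 4+8+4+8 = 24

24


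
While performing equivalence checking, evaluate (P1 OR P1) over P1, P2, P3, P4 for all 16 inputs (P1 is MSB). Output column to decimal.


Formula: (P1 OR P1) over P1, P2, P3, P4 (16 rows)
Evaluate each row (bits = P1,P2,P3,P4, MSB first):
  row 0 [0000]: (0 OR 0) -> 0
  row 1 [0001]: (0 OR 0) -> 0
  row 2 [0010]: (0 OR 0) -> 0
  row 3 [0011]: (0 OR 0) -> 0
  row 4 [0100]: (0 OR 0) -> 0
  row 5 [0101]: (0 OR 0) -> 0
  row 6 [0110]: (0 OR 0) -> 0
  row 7 [0111]: (0 OR 0) -> 0
  row 8 [1000]: (1 OR 1) -> 1
  row 9 [1001]: (1 OR 1) -> 1
  row 10 [1010]: (1 OR 1) -> 1
  row 11 [1011]: (1 OR 1) -> 1
  row 12 [1100]: (1 OR 1) -> 1
  row 13 [1101]: (1 OR 1) -> 1
  row 14 [1110]: (1 OR 1) -> 1
  row 15 [1111]: (1 OR 1) -> 1
Full result column, 4 rows per line (P1,P2 fixed per line; P3,P4 runs 00..11 left to right):
  rows 0-3 [P1,P2=00]: 0000  = hex 0
  rows 4-7 [P1,P2=01]: 0000  = hex 0
  rows 8-11 [P1,P2=10]: 1111  = hex F
  rows 12-15 [P1,P2=11]: 1111  = hex F
Output column (row 0 .. row 15) = 0000000011111111
Output column grouped in 4s = 0000 0000 1111 1111 = 0x00FF
Convert to decimal digit by digit (value = value*16 + digit):
  0 -> 0
  0*16 + 0 = 0
  0*16 + 15 (F) = 15
  15*16 + 15 (F) = 255
Decimal = 255

255


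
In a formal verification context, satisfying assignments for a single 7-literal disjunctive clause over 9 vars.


Step 1: Total=2^9=512
Step 2: Unsat when all 7 false: 2^2=4
Step 3: Sat=512-4=508

508


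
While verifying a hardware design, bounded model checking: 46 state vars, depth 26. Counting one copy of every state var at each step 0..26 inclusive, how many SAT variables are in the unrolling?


BMC unrolls to depth k, creating one copy of each state var for steps 0..k.
Step count = 26 + 1 = 27 (steps 0 through 26)
Vars per step = 46
Total = 46 * 27 = 1242

1242


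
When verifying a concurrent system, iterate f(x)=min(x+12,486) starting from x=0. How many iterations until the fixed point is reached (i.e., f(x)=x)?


Step 1: x=0, cap=486, increment=12
Step 2: x grows by 12 each step until capped at 486; fixed point is x=486
Step 3: iterations = ceil(486/12) = 41

41


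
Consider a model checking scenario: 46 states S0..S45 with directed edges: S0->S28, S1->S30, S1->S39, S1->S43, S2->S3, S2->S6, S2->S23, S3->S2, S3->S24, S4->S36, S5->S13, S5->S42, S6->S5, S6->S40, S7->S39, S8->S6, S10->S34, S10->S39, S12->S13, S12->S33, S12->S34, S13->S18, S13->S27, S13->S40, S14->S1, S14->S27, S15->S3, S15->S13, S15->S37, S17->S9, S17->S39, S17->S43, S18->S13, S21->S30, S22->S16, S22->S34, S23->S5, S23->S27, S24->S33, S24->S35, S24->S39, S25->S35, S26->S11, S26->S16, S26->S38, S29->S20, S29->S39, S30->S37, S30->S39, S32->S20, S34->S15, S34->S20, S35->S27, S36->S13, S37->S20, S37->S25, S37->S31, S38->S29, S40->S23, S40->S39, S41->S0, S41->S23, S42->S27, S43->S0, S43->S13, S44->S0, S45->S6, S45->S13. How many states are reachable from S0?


BFS from S0:
  layer 0: {S0}
  layer 1: {S28}
Reachable set: {S0, S28}
Count = 2

2


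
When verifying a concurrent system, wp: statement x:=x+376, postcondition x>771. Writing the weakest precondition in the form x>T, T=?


Formula: wp(x:=E, P) = P[E/x] (substitute E for x in postcondition)
Step 1: Postcondition: x>771
Step 2: Substitute x+376 for x: x+376>771
Step 3: Solve for x: x > 771-376 = 395

395


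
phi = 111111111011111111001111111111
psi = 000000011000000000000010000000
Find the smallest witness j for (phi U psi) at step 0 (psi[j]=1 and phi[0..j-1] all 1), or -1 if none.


(phi U psi) at 0: need smallest j with psi[j]=1 and phi[i]=1 for all i in [0,j).
Scan from step 0:
  step 0: phi=1, psi=0 -> continue
  step 1: phi=1, psi=0 -> continue
  step 2: phi=1, psi=0 -> continue
  step 3: phi=1, psi=0 -> continue
  step 7: psi=1 and phi held for [0,7) -> witness found
Witness step = 7

7


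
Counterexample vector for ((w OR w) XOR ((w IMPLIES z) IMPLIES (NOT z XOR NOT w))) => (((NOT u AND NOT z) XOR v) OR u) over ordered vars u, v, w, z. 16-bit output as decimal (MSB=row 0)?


F1 = ((w OR w) XOR ((w IMPLIES z) IMPLIES (NOT z XOR NOT w)))
F2 = (((NOT u AND NOT z) XOR v) OR u)
Counterexample to F1=>F2 is where F1=1 and F2=0.
Evaluate each row (bits = u,v,w,z, MSB first):
  row 0 [0000]: F1=0 F2=1 -> F1&~F2 -> 0
  row 1 [0001]: F1=1 F2=0 -> F1&~F2 -> 1
  row 2 [0010]: F1=0 F2=1 -> F1&~F2 -> 0
  row 3 [0011]: F1=1 F2=0 -> F1&~F2 -> 1
  row 4 [0100]: F1=0 F2=0 -> F1&~F2 -> 0
  row 5 [0101]: F1=1 F2=1 -> F1&~F2 -> 0
  row 6 [0110]: F1=0 F2=0 -> F1&~F2 -> 0
  row 7 [0111]: F1=1 F2=1 -> F1&~F2 -> 0
  row 8 [1000]: F1=0 F2=1 -> F1&~F2 -> 0
  row 9 [1001]: F1=1 F2=1 -> F1&~F2 -> 0
  row 10 [1010]: F1=0 F2=1 -> F1&~F2 -> 0
  row 11 [1011]: F1=1 F2=1 -> F1&~F2 -> 0
  row 12 [1100]: F1=0 F2=1 -> F1&~F2 -> 0
  row 13 [1101]: F1=1 F2=1 -> F1&~F2 -> 0
  row 14 [1110]: F1=0 F2=1 -> F1&~F2 -> 0
  row 15 [1111]: F1=1 F2=1 -> F1&~F2 -> 0
Full result column, 4 rows per line (u,v fixed per line; w,z runs 00..11 left to right):
  rows 0-3 [u,v=00]: 0101  = hex 5
  rows 4-7 [u,v=01]: 0000  = hex 0
  rows 8-11 [u,v=10]: 0000  = hex 0
  rows 12-15 [u,v=11]: 0000  = hex 0
Counterexample vector (row 0 .. row 15) = 0101000000000000
Output column grouped in 4s = 0101 0000 0000 0000 = 0x5000
Convert to decimal digit by digit (value = value*16 + digit):
  5 -> 5
  5*16 + 0 = 80
  80*16 + 0 = 1280
  1280*16 + 0 = 20480
Decimal = 20480

20480


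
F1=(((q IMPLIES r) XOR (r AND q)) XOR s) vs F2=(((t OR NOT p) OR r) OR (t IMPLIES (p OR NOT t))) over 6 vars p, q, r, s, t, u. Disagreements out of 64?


F1 = (((q IMPLIES r) XOR (r AND q)) XOR s)
F2 = (((t OR NOT p) OR r) OR (t IMPLIES (p OR NOT t)))
Evaluate both on each of 64 rows (bits = p,q,r,s,t,u):
  row 0 [000000]: F1=1 F2=1 -> 0
  row 1 [000001]: F1=1 F2=1 -> 0
  row 2 [000010]: F1=1 F2=1 -> 0
  row 3 [000011]: F1=1 F2=1 -> 0
  row 4 [000100]: F1=0 F2=1 (differ) -> 1
  (every remaining row is evaluated the same way; all 64 results are listed next)
Full result column, 8 rows per line (p,q,r fixed per line; s,t,u runs 000..111 left to right):
  rows 0-7 [p,q,r=000]: 00001111  (ones: 4)
  rows 8-15 [p,q,r=001]: 00001111  (ones: 4)
  rows 16-23 [p,q,r=010]: 11110000  (ones: 4)
  rows 24-31 [p,q,r=011]: 11110000  (ones: 4)
  rows 32-39 [p,q,r=100]: 00001111  (ones: 4)
  rows 40-47 [p,q,r=101]: 00001111  (ones: 4)
  rows 48-55 [p,q,r=110]: 11110000  (ones: 4)
  rows 56-63 [p,q,r=111]: 11110000  (ones: 4)
Disagreements = 4+4+4+4+4+4+4+4 = 32

32


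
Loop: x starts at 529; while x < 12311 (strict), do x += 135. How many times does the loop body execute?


Step 1: x goes from 529 toward 12311 by 135; the body runs while x<12311, so iterations = ceil((bound-start)/step)
Step 2: Distance=11782
Step 3: ceil(11782/135)=88

88
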